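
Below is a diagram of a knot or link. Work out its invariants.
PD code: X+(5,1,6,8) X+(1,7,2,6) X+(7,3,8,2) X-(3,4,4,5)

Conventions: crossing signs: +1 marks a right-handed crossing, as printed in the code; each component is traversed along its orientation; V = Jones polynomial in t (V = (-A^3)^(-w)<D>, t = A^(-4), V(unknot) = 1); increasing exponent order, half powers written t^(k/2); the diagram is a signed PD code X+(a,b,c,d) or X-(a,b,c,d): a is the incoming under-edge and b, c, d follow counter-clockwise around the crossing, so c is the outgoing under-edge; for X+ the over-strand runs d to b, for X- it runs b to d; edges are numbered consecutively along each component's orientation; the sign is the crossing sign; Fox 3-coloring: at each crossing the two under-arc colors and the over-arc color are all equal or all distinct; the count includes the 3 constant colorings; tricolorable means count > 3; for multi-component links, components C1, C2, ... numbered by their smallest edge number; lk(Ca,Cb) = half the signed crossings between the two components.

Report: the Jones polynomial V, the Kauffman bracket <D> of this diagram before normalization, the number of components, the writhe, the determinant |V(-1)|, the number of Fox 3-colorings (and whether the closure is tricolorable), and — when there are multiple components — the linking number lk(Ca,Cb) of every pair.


V = t + t^3 - t^4
<D> = -A^-10 + A^-6 + A^2 (w = +2)
1 component over 4 crossings, w = +2
9 Fox colorings among 3^4, |V(-1)| = 3: tricolorable
why: the span of V is 3, forcing >= 3 crossings in any diagram


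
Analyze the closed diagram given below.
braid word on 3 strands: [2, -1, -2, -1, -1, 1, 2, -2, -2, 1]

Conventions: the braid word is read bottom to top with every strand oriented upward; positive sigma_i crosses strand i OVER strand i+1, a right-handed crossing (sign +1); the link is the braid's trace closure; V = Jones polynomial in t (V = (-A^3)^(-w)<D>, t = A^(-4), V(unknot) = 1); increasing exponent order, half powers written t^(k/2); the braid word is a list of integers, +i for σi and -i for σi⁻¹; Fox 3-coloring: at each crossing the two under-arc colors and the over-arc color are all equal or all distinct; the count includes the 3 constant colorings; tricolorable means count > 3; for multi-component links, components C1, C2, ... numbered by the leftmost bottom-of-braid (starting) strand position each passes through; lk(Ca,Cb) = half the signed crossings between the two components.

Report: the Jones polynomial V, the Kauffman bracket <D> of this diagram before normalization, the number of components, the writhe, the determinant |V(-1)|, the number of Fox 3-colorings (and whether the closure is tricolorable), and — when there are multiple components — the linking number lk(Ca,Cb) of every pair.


Jones polynomial: V(t) = t^-3 + t^-2 + t^-1 + 1
<D> = A^-6 + A^-2 + A^2 + A^6; writhe -2
components 3, writhe -2 (10 crossings)
linking number lk(C1,C2) = 0
lk(C1,C3): -1
lk(C2,C3) = 0
3-colorings: 9 of 3^10, det 0 — tricolorable
note: the word shrinks to σ2 σ1⁻¹ σ2⁻¹ σ1⁻¹ σ2⁻¹ σ1 after cancelling


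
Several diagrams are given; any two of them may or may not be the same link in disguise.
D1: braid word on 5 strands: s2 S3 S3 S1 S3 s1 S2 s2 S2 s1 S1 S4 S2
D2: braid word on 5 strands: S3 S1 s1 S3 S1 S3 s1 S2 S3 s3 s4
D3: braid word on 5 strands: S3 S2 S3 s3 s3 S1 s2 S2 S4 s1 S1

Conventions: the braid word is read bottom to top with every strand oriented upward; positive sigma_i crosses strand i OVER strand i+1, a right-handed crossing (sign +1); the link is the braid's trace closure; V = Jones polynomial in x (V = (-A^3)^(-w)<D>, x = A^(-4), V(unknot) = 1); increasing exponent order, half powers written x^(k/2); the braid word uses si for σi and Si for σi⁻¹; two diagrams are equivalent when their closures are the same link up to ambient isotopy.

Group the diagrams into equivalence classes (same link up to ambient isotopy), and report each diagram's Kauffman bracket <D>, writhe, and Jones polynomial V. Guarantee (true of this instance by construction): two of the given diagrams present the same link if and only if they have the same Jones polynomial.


classes: {D1, D2} | {D3}
V(D1) = x^(-9/2) - x^(-5/2) - x^(-3/2) - x^(-1/2)  [13 crossings, <D> = A^-13 + A^-9 + A^-5 - A^3, w = -5]
V(D2) = x^(-9/2) - x^(-5/2) - x^(-3/2) - x^(-1/2)  [11 crossings, <D> = A^-7 + A^-3 + A - A^9, w = -3]
V(D3) = -x^(-1/2) - x^(1/2)  [11 crossings, <D> = A^-11 + A^-7, w = -3]
note: 2 classes among 3 diagrams; unequal V(x) rules out equality


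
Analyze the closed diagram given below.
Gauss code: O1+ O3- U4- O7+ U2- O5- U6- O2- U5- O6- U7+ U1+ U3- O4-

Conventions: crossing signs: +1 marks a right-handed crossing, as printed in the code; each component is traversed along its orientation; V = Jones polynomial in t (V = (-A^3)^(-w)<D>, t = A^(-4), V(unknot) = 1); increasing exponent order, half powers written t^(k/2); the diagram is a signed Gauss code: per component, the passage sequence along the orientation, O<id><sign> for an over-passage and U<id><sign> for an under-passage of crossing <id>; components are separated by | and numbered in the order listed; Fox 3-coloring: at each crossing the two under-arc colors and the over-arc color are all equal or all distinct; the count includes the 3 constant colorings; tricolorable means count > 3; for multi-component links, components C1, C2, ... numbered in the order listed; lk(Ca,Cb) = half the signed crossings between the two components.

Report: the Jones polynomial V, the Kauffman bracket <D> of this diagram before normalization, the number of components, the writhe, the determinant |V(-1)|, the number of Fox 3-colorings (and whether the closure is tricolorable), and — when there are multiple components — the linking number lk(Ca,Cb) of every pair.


Jones polynomial: V(t) = -t^-4 + t^-3 + t^-1
<D> = -A^-5 - A^3 + A^7; writhe -3
components 1, writhe -3 (7 crossings)
3-colorings: 9 of 3^7, det 3 — tricolorable
note: the span of V is 3, forcing >= 3 crossings in any diagram


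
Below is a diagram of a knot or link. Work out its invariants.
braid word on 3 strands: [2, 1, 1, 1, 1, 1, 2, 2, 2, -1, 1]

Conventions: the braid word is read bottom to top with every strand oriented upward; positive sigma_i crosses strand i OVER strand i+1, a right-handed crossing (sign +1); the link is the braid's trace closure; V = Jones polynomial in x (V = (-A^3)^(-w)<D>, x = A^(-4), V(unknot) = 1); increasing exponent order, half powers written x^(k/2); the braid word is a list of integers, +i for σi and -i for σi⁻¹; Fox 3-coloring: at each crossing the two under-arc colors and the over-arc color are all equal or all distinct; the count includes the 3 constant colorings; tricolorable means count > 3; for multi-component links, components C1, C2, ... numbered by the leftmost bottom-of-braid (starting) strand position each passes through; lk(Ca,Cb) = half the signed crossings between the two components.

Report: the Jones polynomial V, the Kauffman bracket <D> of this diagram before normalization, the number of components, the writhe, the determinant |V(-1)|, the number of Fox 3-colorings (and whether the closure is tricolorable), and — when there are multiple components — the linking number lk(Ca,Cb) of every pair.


Jones polynomial: V(x) = -x^(7/2) - 2x^(11/2) + 2x^(13/2) - 3x^(15/2) + 3x^(17/2) - 3x^(19/2) + 3x^(21/2) - 2x^(23/2) + x^(25/2)
<D> = -A^-23 + 2A^-19 - 3A^-15 + 3A^-11 - 3A^-7 + 3A^-3 - 2A + 2A^5 + A^13; writhe +9
components 2, writhe +9 (11 crossings)
linking number lk(C1,C2) = +2
3-colorings: 3 of 3^11, det 20 — not tricolorable
note: free reduction leaves σ2 σ1 σ1 σ1 σ1 σ1 σ2 σ2 σ2 of the original 11 letters


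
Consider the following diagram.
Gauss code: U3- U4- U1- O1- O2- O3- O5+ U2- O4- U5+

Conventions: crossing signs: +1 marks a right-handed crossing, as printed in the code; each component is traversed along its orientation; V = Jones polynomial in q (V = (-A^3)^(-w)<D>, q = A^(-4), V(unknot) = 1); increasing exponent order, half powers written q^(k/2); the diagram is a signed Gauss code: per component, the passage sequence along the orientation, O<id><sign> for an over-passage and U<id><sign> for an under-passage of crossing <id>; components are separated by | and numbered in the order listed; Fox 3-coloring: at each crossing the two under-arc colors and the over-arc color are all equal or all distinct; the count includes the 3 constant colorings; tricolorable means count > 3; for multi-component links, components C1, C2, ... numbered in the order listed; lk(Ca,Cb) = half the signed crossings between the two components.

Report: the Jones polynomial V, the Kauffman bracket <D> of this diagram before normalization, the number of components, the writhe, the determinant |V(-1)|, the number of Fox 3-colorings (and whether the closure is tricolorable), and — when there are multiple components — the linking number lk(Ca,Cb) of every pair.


V = 1
<D> = -A^-9 (w = -3)
1 component over 5 crossings, w = -3
3 Fox colorings among 3^5, |V(-1)| = 1: not tricolorable
why: w = -3 (over 5 crossings) is diagram-only; (-A^3)^(3) removes it from V


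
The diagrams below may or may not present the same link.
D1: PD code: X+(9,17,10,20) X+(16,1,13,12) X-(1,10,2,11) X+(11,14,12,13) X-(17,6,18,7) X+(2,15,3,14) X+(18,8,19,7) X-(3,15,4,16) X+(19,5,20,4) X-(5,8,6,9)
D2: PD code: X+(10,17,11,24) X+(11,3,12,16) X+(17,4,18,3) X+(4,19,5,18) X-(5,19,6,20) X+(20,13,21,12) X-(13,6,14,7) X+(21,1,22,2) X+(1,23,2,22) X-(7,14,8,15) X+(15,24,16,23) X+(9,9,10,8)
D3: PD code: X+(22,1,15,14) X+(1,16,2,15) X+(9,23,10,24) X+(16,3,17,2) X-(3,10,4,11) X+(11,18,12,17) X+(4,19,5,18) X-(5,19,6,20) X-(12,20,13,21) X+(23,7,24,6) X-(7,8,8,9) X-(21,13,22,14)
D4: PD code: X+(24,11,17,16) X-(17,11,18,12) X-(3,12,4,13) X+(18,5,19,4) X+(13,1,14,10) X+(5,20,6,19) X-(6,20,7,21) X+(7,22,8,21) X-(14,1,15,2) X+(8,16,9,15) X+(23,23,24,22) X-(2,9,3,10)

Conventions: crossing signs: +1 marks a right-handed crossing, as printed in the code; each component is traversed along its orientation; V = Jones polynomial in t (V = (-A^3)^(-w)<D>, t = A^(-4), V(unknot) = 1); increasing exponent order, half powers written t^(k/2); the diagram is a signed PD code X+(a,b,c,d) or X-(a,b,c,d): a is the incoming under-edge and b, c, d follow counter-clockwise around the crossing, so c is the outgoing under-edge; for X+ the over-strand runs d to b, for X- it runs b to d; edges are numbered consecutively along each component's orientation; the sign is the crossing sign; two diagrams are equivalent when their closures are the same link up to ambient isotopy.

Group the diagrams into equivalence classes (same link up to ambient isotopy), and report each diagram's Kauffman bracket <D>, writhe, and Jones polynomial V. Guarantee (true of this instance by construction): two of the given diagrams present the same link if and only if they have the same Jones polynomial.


equivalence classes: {D1, D3} | {D2} | {D4}
D1 (bracket A^-14 + 2A^-6 + A^2; 10 crossings at w = +2): V = t + 2t^3 + t^5
V(D2) = t - t^2 + 2t^3 - t^4 + 2t^5 + t^7  (w +6, c 12, <D> = A^-10 + 2A^-2 - A^2 + 2A^6 - A^10 + A^14)
D3 (bracket A^-14 + 2A^-6 + A^2; 12 crossings at w = +2): V = t + 2t^3 + t^5
V(D4) = 1 + t + t^2 + t^3  [12 crossings, <D> = A^-6 + A^-2 + A^2 + A^6, w = +2]
key observation: comparing 4 Jones polynomials yields 3 groups


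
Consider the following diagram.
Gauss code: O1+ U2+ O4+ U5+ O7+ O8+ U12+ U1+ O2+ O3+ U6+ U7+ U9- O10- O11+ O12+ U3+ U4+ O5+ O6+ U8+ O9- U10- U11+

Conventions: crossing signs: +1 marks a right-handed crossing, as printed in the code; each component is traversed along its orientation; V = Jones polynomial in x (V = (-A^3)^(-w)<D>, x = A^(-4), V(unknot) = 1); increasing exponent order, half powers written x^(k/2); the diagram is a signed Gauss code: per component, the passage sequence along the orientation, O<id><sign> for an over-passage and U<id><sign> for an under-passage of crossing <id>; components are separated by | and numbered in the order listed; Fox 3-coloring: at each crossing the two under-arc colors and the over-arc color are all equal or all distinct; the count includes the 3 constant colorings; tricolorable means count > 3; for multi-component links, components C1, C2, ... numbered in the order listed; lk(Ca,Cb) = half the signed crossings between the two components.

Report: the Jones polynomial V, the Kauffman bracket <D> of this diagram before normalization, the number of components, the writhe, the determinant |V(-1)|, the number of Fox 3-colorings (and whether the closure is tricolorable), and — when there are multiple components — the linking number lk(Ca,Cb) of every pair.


V(x) = x^3 + x^5 - x^8
bracket: -A^-8 + A^4 + A^12, w = +8
1 component, writhe +8, over 12 crossings
det 3, colorings 9 of 3^12 — tricolorable
observation: w = +8 (over 12 crossings) is diagram-only; (-A^3)^(-8) removes it from V


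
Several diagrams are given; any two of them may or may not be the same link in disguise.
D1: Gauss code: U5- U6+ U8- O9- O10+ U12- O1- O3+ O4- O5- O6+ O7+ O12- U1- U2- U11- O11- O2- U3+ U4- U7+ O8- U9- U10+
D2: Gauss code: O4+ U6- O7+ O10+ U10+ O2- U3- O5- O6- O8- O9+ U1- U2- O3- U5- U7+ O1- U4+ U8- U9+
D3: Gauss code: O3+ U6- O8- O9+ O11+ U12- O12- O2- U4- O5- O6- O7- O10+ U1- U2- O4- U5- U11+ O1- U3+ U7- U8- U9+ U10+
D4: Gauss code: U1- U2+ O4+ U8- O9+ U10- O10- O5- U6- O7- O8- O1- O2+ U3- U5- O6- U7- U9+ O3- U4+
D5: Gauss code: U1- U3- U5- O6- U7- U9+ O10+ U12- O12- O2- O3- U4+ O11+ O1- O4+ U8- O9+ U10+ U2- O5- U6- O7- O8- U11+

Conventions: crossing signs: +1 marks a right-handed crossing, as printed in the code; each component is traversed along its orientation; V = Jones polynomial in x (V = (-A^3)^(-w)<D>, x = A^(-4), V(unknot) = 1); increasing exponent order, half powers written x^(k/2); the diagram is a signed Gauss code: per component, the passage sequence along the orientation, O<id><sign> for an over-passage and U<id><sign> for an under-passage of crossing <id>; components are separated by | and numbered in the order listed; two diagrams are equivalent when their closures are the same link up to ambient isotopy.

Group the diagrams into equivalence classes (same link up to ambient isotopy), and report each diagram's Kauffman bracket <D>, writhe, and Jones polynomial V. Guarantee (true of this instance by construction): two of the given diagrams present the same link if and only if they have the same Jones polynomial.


classes: {D1} | {D2, D3, D4, D5}
V(D1) = 1  [12 crossings, <D> = A^-12, w = -4]
D2 (bracket A^-2 - A^2 + 2A^6 - A^10 + A^14 - A^18; 10 crossings at w = -2): V = -x^-6 + x^-5 - x^-4 + 2x^-3 - x^-2 + x^-1
V(D3) = -x^-6 + x^-5 - x^-4 + 2x^-3 - x^-2 + x^-1  (w -4, c 12, <D> = A^-8 - A^-4 + 2 - A^4 + A^8 - A^12)
D4 (bracket A^-8 - A^-4 + 2 - A^4 + A^8 - A^12; 10 crossings at w = -4): V = -x^-6 + x^-5 - x^-4 + 2x^-3 - x^-2 + x^-1
V(D5) = -x^-6 + x^-5 - x^-4 + 2x^-3 - x^-2 + x^-1  (w -4, c 12, <D> = A^-8 - A^-4 + 2 - A^4 + A^8 - A^12)
note: comparing 5 Jones polynomials yields 2 groups


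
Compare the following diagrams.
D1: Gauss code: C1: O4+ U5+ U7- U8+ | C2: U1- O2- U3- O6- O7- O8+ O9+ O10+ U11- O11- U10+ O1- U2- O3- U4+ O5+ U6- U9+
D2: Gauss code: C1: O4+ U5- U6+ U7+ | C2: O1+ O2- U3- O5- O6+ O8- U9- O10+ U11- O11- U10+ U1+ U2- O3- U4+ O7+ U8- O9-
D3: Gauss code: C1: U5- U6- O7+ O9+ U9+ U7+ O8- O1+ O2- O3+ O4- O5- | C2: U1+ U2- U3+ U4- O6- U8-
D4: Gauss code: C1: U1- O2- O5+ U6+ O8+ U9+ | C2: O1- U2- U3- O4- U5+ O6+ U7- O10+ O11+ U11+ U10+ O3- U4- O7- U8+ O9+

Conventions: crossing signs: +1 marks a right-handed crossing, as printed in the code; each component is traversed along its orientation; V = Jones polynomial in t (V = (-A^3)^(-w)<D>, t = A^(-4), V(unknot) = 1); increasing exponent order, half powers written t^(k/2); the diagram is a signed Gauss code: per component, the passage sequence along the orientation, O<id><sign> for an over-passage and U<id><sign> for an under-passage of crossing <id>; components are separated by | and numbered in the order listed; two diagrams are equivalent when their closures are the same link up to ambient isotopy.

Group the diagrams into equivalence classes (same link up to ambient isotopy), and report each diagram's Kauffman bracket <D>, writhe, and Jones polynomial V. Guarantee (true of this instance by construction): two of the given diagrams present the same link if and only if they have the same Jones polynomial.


grouping into links: {D1, D2, D4} | {D3}
V(D1) = t^(-7/2) - t^(-5/2) + t^(-3/2) - 2t^(-1/2) - t^(3/2)  (w -1, c 11, <D> = A^-9 + 2A^-1 - A^3 + A^7 - A^11)
V(D2) = t^(-7/2) - t^(-5/2) + t^(-3/2) - 2t^(-1/2) - t^(3/2)  (w -1, c 11, <D> = A^-9 + 2A^-1 - A^3 + A^7 - A^11)
V(D3) = -t^(-5/2) - t^(-1/2)  (w -1, c 9, <D> = A^-1 + A^7)
D4 (bracket A^-3 + 2A^5 - A^9 + A^13 - A^17; 11 crossings at w = +1): V = t^(-7/2) - t^(-5/2) + t^(-3/2) - 2t^(-1/2) - t^(3/2)
key observation: 2 classes among 4 diagrams; unequal V(t) rules out equality


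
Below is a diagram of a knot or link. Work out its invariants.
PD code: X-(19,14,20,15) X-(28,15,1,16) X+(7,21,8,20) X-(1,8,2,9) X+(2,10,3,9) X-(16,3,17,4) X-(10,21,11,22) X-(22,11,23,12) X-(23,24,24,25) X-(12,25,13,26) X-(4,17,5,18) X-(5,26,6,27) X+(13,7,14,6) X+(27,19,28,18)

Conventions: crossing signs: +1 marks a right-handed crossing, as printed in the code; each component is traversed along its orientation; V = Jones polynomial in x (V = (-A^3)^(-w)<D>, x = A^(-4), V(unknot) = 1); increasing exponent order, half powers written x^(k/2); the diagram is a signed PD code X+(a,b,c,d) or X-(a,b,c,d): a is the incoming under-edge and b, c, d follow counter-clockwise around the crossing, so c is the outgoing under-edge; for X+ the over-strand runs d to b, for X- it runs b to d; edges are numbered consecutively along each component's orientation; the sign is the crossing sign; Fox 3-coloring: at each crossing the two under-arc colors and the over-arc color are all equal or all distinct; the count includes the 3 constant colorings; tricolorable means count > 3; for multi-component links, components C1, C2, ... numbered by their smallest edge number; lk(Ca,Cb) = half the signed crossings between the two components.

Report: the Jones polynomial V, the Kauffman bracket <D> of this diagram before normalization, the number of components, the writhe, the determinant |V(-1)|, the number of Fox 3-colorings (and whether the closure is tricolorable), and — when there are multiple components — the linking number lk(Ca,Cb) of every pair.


Jones polynomial: V(x) = -x^-8 + x^-7 - x^-6 + 2x^-5 - 2x^-4 + 2x^-3 - x^-2 + x^-1
<D> = A^-14 - A^-10 + 2A^-6 - 2A^-2 + 2A^2 - A^6 + A^10 - A^14; writhe -6
components 1, writhe -6 (14 crossings)
3-colorings: 3 of 3^14, det 11 — not tricolorable
note: |V(-1)| = 11: so not tricolorable, since 3 does not divide 11


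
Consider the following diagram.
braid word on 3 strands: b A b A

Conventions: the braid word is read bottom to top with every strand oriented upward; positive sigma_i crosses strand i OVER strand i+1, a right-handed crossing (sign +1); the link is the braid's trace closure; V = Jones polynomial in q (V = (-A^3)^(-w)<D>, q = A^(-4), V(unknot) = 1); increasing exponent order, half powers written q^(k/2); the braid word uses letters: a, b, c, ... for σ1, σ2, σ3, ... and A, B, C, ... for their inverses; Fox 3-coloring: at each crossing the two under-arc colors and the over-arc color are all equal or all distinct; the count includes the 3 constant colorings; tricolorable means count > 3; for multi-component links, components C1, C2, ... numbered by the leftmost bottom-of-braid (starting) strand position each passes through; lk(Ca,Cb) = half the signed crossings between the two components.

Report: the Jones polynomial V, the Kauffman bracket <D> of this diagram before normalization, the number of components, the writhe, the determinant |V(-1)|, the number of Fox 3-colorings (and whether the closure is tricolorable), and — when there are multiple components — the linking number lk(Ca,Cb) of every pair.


V(q) = q^-2 - q^-1 + 1 - q + q^2
bracket: A^-8 - A^-4 + 1 - A^4 + A^8, w = 0
1 component, writhe 0, over 4 crossings
det 5, colorings 3 of 3^4 — not tricolorable
observation: det 5 = |V(-1)|; not divisible by 3, so not tricolorable


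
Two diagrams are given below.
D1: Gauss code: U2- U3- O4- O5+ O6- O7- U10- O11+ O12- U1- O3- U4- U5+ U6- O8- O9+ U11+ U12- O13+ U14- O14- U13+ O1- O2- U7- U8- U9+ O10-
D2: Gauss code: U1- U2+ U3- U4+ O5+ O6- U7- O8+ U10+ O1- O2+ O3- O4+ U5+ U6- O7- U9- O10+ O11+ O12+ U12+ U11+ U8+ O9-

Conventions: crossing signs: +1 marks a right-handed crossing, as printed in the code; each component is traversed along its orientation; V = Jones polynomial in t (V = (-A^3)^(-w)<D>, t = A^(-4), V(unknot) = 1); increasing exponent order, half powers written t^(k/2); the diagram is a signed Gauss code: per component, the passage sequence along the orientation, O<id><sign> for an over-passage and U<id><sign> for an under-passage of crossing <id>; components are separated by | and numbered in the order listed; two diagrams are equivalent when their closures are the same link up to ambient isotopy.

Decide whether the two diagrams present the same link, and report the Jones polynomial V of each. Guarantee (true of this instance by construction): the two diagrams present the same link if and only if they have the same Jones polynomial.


equivalent: no
V(D1) = -t^-7 + t^-6 - t^-5 + t^-4 + t^-2  (w -6, c 14, <D> = A^-10 + A^-2 - A^2 + A^6 - A^10)
V(D2) = t^-2 - t^-1 + 1 - t + t^2  (w +2, c 12, <D> = A^-2 - A^2 + A^6 - A^10 + A^14)
why: V(t) takes 2 values over 2 diagrams, fixing the grouping


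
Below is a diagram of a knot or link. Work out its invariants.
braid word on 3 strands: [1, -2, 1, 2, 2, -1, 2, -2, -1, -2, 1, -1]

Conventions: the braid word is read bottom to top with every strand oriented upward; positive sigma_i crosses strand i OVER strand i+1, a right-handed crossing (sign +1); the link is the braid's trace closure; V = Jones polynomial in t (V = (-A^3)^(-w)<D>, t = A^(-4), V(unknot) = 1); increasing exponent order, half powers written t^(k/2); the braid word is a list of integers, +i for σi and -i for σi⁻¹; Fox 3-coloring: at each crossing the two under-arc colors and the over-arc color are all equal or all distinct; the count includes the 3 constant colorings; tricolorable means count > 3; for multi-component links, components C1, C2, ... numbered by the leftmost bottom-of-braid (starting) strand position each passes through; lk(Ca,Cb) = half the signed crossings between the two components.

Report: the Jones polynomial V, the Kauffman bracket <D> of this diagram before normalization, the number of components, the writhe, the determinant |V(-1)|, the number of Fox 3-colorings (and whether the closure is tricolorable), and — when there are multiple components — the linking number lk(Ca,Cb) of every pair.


V = -t^-3 + 2t^-2 - 2t^-1 + 3 - 2t + 2t^2 - t^3
<D> = -A^-12 + 2A^-8 - 2A^-4 + 3 - 2A^4 + 2A^8 - A^12 (w = 0)
1 component over 12 crossings, w = 0
3 Fox colorings among 3^12, |V(-1)| = 13: not tricolorable
why: V spans 6 powers of t: at least 6 crossings in any diagram


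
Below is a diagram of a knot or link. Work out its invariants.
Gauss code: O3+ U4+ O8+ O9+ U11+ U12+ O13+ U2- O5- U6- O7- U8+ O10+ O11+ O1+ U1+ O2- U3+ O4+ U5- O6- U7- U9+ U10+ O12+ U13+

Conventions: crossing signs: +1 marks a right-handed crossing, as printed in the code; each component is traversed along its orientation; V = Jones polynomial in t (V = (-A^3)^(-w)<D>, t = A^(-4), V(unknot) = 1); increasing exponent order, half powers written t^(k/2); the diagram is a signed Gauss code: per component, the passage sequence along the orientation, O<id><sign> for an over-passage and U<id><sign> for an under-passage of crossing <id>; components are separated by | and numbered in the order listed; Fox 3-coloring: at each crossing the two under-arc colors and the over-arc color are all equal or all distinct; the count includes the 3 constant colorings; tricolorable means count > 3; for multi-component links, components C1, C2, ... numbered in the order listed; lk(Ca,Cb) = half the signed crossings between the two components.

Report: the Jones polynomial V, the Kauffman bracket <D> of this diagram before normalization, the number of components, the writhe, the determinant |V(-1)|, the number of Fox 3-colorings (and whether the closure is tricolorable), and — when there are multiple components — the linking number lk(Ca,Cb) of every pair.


Jones polynomial: V(t) = -1 + 3t - 3t^2 + 5t^3 - 5t^4 + 4t^5 - 3t^6 + 2t^7 - t^8
<D> = A^-17 - 2A^-13 + 3A^-9 - 4A^-5 + 5A^-1 - 5A^3 + 3A^7 - 3A^11 + A^15; writhe +5
components 1, writhe +5 (13 crossings)
3-colorings: 9 of 3^13, det 27 — tricolorable
note: V spans 8 powers of t: at least 8 crossings in any diagram


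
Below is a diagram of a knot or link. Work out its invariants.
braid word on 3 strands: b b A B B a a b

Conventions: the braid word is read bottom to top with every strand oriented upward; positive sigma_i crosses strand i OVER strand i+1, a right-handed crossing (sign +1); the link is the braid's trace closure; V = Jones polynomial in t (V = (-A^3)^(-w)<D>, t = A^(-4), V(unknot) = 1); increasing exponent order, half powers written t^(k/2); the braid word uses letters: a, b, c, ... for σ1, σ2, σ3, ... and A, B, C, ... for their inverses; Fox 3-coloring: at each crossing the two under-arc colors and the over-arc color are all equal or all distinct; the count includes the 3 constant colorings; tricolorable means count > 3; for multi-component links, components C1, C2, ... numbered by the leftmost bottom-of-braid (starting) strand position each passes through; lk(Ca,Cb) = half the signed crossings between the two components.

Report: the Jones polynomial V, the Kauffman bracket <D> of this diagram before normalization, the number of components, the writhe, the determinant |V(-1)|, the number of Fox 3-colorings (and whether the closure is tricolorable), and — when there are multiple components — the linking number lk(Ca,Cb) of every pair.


Jones polynomial: V(t) = t^-1 - 1 + 2t - 2t^2 + 2t^3 - 2t^4 + t^5
<D> = A^-14 - 2A^-10 + 2A^-6 - 2A^-2 + 2A^2 - A^6 + A^10; writhe +2
components 1, writhe +2 (8 crossings)
3-colorings: 3 of 3^8, det 11 — not tricolorable
note: det 11 = |V(-1)|; not divisible by 3, so not tricolorable


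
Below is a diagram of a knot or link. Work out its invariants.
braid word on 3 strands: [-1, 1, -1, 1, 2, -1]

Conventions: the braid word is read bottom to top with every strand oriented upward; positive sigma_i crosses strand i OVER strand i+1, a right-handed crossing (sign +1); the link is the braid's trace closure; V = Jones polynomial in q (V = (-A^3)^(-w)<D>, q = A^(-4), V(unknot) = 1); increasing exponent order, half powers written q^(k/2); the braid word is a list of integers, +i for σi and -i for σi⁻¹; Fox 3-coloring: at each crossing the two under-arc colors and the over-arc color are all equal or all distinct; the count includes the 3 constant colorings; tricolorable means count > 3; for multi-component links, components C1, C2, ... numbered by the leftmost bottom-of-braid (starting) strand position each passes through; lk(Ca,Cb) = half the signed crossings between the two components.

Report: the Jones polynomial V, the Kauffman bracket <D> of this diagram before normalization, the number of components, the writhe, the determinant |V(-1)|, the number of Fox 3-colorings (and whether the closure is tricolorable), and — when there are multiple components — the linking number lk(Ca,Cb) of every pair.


V(q) = 1
bracket: 1, w = 0
1 component, writhe 0, over 6 crossings
det 1, colorings 3 of 3^6 — not tricolorable
observation: w = 0 (over 6 crossings) is diagram-only; (-A^3)^(0) removes it from V


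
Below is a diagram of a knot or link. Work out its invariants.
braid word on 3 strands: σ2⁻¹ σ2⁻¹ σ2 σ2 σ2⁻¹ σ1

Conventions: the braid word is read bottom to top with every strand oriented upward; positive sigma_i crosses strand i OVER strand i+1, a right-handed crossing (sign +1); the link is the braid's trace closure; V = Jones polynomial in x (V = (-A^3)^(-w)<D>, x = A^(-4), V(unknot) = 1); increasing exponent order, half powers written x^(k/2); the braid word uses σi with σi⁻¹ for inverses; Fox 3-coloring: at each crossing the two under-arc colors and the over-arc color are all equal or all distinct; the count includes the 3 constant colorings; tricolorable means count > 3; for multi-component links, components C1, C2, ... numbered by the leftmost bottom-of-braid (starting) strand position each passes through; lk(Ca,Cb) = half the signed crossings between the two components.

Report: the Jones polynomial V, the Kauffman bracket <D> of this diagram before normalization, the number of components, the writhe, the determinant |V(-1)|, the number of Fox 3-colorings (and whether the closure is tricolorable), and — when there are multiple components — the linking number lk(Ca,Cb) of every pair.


Jones polynomial: V(x) = 1
<D> = 1; writhe 0
components 1, writhe 0 (6 crossings)
3-colorings: 3 of 3^6, det 1 — not tricolorable
note: inverse pairs cancel, leaving σ2⁻¹ σ1


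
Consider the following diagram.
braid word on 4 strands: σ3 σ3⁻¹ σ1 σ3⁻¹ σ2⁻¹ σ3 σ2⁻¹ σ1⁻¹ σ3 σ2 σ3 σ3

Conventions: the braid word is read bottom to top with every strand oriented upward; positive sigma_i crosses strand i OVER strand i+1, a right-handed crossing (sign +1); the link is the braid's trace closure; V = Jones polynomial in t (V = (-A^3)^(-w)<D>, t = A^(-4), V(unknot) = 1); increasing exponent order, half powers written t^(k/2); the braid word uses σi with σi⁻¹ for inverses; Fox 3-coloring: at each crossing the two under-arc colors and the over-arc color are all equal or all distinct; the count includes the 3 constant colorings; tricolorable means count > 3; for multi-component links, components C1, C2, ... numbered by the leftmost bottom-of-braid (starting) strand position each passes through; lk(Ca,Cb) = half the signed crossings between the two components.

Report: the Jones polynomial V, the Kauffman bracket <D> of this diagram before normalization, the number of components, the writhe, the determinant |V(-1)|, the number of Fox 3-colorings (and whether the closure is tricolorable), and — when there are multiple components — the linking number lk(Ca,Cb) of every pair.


V(t) = -t^(-3/2) + t^(-1/2) - 2t^(1/2) + t^(3/2) - 2t^(5/2) + t^(7/2)
bracket: A^-8 - 2A^-4 + 1 - 2A^4 + A^8 - A^12, w = +2
2 components, writhe +2, over 12 crossings
lk(C1,C2) = 0
det 8, colorings 3 of 3^12 — not tricolorable
observation: the 1 component pair carries total linking 0


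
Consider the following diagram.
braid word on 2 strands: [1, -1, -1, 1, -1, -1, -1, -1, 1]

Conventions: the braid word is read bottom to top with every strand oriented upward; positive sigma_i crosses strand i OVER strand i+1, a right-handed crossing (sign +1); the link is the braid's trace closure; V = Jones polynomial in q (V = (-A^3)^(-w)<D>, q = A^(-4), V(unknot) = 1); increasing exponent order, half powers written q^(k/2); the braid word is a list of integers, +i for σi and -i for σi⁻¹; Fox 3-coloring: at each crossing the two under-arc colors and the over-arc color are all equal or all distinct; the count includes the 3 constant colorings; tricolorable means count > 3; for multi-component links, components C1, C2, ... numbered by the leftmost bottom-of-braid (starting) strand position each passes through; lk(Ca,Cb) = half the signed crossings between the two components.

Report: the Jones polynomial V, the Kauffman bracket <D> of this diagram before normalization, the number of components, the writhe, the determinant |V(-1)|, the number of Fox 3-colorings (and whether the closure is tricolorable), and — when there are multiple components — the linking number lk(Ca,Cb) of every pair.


V = -q^-4 + q^-3 + q^-1
<D> = -A^-5 - A^3 + A^7 (w = -3)
1 component over 9 crossings, w = -3
9 Fox colorings among 3^9, |V(-1)| = 3: tricolorable
why: |V(-1)| = 3: so tricolorable, since 3 divides 3


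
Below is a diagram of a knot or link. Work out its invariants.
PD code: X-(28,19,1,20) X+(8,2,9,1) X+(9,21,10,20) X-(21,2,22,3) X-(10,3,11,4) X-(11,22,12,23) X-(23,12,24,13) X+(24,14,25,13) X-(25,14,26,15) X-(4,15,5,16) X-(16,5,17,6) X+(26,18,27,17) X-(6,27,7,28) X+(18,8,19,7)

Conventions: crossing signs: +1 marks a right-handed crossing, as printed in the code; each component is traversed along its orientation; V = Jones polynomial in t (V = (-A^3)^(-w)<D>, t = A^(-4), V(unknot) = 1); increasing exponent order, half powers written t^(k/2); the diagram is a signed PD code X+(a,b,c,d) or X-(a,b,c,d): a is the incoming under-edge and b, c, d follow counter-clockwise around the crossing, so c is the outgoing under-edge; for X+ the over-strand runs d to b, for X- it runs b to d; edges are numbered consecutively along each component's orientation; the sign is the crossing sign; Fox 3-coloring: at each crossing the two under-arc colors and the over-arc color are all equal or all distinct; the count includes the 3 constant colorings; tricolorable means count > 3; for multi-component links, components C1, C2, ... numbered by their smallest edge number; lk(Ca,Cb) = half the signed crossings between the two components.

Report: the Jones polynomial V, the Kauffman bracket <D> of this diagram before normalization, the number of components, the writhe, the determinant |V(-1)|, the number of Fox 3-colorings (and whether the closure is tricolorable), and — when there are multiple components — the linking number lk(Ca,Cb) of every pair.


Jones polynomial: V(t) = -t^-6 + t^-5 - t^-4 + 2t^-3 - t^-2 + t^-1
<D> = A^-8 - A^-4 + 2 - A^4 + A^8 - A^12; writhe -4
components 1, writhe -4 (14 crossings)
3-colorings: 3 of 3^14, det 7 — not tricolorable
note: the span of V is 5, forcing >= 5 crossings in any diagram


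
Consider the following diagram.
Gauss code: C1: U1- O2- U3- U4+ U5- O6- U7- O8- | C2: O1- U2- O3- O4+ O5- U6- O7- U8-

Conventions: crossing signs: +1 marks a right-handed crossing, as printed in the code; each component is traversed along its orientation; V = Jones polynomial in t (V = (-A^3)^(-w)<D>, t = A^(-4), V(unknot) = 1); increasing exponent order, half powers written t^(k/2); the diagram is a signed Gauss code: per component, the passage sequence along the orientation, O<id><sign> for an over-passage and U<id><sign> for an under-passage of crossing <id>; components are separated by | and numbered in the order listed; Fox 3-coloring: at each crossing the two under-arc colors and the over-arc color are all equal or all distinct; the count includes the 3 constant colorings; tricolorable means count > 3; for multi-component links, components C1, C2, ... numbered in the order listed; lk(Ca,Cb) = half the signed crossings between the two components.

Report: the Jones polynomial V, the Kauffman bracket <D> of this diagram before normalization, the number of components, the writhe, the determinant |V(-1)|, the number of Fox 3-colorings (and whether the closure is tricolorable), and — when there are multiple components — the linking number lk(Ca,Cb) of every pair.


V(t) = -t^(-17/2) + t^(-15/2) - t^(-13/2) + t^(-11/2) - t^(-9/2) - t^(-5/2)
bracket: -A^-8 - 1 + A^4 - A^8 + A^12 - A^16, w = -6
2 components, writhe -6, over 8 crossings
lk(C1,C2) = -3
det 6, colorings 9 of 3^8 — tricolorable
observation: summing lk over 1 pair gives -3


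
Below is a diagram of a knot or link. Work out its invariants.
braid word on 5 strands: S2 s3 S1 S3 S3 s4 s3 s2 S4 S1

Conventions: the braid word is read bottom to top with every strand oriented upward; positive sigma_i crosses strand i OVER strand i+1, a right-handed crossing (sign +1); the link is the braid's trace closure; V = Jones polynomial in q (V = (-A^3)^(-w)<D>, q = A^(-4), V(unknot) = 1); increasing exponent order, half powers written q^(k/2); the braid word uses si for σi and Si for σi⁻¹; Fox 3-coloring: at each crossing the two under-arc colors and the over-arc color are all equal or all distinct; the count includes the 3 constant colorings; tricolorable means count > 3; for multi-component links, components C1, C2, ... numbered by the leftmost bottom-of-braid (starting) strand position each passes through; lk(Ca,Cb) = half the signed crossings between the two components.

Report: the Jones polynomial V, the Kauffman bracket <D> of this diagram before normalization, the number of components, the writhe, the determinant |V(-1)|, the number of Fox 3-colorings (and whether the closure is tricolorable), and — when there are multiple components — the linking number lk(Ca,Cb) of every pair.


V(q) = 1
bracket: A^-6, w = -2
1 component, writhe -2, over 10 crossings
det 1, colorings 3 of 3^10 — not tricolorable
observation: |V(-1)| = 1: so not tricolorable, since 3 does not divide 1


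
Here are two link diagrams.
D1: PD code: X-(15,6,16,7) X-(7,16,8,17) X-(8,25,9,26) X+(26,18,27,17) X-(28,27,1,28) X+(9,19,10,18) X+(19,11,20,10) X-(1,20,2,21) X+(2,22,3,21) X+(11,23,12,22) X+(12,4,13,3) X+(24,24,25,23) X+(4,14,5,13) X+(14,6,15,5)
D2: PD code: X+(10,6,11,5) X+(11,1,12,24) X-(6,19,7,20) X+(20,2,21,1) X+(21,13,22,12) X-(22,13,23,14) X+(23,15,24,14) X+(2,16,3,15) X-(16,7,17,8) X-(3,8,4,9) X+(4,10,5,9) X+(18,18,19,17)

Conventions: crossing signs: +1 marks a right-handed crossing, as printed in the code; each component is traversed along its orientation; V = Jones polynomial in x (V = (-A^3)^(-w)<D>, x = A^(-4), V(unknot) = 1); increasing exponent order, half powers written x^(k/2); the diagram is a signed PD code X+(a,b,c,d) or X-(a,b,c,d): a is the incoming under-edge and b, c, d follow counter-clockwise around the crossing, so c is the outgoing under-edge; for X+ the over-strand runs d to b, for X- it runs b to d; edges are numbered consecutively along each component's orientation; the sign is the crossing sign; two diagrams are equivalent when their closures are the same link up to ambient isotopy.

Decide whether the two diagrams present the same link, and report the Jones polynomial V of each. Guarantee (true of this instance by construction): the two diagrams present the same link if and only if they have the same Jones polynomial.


equivalent: no
V(D1) = x - x^2 + 2x^3 - x^4 + x^5 - x^6  (w +4, c 14, <D> = -A^-12 + A^-8 - A^-4 + 2 - A^4 + A^8)
D2 (bracket A^-8 - 2A^-4 + 2 - 2A^4 + 2A^8 - A^12 + A^16; 12 crossings at w = +4): V = x^-1 - 1 + 2x - 2x^2 + 2x^3 - 2x^4 + x^5
why: 2 values of V(x) split the 2 diagrams


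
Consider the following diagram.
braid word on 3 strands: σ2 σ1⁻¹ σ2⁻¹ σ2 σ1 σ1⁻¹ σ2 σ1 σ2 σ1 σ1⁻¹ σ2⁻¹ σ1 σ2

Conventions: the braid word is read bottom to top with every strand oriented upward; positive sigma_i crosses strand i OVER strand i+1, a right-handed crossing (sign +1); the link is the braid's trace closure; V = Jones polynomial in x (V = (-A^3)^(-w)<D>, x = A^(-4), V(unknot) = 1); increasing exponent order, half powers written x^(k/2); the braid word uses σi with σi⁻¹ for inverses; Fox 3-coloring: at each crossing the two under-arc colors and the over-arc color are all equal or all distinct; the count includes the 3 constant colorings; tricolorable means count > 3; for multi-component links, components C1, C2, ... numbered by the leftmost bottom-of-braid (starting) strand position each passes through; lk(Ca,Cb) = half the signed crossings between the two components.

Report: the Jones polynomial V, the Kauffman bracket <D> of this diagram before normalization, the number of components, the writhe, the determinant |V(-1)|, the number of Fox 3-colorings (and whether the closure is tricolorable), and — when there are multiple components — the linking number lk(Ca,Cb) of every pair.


V(x) = x - x^2 + 2x^3 - x^4 + x^5 - x^6
bracket: -A^-12 + A^-8 - A^-4 + 2 - A^4 + A^8, w = +4
1 component, writhe +4, over 14 crossings
det 7, colorings 3 of 3^14 — not tricolorable
observation: det 7 = |V(-1)|; not divisible by 3, so not tricolorable


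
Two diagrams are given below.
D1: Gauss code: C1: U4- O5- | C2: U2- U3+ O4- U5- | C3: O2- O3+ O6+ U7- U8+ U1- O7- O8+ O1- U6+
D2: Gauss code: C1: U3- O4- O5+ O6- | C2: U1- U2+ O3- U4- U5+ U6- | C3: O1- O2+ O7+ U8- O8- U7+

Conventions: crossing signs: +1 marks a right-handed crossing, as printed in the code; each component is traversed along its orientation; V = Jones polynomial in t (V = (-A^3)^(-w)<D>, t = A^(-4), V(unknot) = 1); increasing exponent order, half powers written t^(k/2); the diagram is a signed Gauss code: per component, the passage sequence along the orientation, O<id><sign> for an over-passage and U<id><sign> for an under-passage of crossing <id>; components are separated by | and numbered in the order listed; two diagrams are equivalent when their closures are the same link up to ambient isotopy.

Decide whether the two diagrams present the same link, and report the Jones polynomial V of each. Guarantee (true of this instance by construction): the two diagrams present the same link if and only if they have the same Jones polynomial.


same link: yes
V(D1) = t^-3 + t^-2 + t^-1 + 1  [8 crossings, <D> = A^-6 + A^-2 + A^2 + A^6, w = -2]
D2 (bracket A^-6 + A^-2 + A^2 + A^6; 8 crossings at w = -2): V = t^-3 + t^-2 + t^-1 + 1
note: from 8 to 8 crossings by R-moves: one link, two diagrams
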